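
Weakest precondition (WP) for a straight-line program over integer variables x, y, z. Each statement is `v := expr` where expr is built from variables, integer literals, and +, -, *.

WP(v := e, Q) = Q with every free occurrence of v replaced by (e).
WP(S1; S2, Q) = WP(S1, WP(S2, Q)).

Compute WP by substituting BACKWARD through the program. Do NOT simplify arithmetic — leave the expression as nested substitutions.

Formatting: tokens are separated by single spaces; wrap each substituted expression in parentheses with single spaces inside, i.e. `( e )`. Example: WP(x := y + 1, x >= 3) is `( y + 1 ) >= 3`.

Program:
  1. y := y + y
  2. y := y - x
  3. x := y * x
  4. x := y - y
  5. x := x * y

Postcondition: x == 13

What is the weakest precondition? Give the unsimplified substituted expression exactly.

Answer: ( ( ( ( y + y ) - x ) - ( ( y + y ) - x ) ) * ( ( y + y ) - x ) ) == 13

Derivation:
post: x == 13
stmt 5: x := x * y  -- replace 1 occurrence(s) of x with (x * y)
  => ( x * y ) == 13
stmt 4: x := y - y  -- replace 1 occurrence(s) of x with (y - y)
  => ( ( y - y ) * y ) == 13
stmt 3: x := y * x  -- replace 0 occurrence(s) of x with (y * x)
  => ( ( y - y ) * y ) == 13
stmt 2: y := y - x  -- replace 3 occurrence(s) of y with (y - x)
  => ( ( ( y - x ) - ( y - x ) ) * ( y - x ) ) == 13
stmt 1: y := y + y  -- replace 3 occurrence(s) of y with (y + y)
  => ( ( ( ( y + y ) - x ) - ( ( y + y ) - x ) ) * ( ( y + y ) - x ) ) == 13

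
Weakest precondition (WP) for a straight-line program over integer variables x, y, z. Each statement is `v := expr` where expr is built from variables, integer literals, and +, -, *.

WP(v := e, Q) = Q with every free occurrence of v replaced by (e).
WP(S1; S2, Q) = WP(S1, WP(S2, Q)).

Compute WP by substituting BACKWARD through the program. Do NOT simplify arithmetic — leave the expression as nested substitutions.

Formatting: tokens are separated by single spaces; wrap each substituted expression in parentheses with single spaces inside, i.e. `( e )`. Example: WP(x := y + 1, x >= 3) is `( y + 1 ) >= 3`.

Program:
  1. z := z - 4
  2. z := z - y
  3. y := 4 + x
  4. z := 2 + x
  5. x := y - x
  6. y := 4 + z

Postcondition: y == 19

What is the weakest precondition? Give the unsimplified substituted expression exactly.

post: y == 19
stmt 6: y := 4 + z  -- replace 1 occurrence(s) of y with (4 + z)
  => ( 4 + z ) == 19
stmt 5: x := y - x  -- replace 0 occurrence(s) of x with (y - x)
  => ( 4 + z ) == 19
stmt 4: z := 2 + x  -- replace 1 occurrence(s) of z with (2 + x)
  => ( 4 + ( 2 + x ) ) == 19
stmt 3: y := 4 + x  -- replace 0 occurrence(s) of y with (4 + x)
  => ( 4 + ( 2 + x ) ) == 19
stmt 2: z := z - y  -- replace 0 occurrence(s) of z with (z - y)
  => ( 4 + ( 2 + x ) ) == 19
stmt 1: z := z - 4  -- replace 0 occurrence(s) of z with (z - 4)
  => ( 4 + ( 2 + x ) ) == 19

Answer: ( 4 + ( 2 + x ) ) == 19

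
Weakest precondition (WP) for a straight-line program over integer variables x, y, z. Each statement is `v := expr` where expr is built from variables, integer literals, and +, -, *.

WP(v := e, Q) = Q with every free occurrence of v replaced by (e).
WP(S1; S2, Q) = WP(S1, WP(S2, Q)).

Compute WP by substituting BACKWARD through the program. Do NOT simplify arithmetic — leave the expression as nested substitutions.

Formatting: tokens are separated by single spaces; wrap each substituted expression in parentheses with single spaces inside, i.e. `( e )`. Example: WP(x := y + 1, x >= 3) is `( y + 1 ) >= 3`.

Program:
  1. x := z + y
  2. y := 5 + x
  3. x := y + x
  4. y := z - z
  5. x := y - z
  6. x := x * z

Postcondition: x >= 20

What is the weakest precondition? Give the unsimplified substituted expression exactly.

post: x >= 20
stmt 6: x := x * z  -- replace 1 occurrence(s) of x with (x * z)
  => ( x * z ) >= 20
stmt 5: x := y - z  -- replace 1 occurrence(s) of x with (y - z)
  => ( ( y - z ) * z ) >= 20
stmt 4: y := z - z  -- replace 1 occurrence(s) of y with (z - z)
  => ( ( ( z - z ) - z ) * z ) >= 20
stmt 3: x := y + x  -- replace 0 occurrence(s) of x with (y + x)
  => ( ( ( z - z ) - z ) * z ) >= 20
stmt 2: y := 5 + x  -- replace 0 occurrence(s) of y with (5 + x)
  => ( ( ( z - z ) - z ) * z ) >= 20
stmt 1: x := z + y  -- replace 0 occurrence(s) of x with (z + y)
  => ( ( ( z - z ) - z ) * z ) >= 20

Answer: ( ( ( z - z ) - z ) * z ) >= 20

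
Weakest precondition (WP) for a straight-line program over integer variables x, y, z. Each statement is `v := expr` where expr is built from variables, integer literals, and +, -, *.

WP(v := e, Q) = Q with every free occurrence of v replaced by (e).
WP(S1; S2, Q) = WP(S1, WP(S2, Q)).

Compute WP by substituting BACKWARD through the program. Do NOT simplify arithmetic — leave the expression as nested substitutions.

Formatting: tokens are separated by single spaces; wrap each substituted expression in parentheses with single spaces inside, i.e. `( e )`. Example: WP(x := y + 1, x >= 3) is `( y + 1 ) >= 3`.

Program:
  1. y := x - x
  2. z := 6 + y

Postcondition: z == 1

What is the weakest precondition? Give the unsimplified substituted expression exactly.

Answer: ( 6 + ( x - x ) ) == 1

Derivation:
post: z == 1
stmt 2: z := 6 + y  -- replace 1 occurrence(s) of z with (6 + y)
  => ( 6 + y ) == 1
stmt 1: y := x - x  -- replace 1 occurrence(s) of y with (x - x)
  => ( 6 + ( x - x ) ) == 1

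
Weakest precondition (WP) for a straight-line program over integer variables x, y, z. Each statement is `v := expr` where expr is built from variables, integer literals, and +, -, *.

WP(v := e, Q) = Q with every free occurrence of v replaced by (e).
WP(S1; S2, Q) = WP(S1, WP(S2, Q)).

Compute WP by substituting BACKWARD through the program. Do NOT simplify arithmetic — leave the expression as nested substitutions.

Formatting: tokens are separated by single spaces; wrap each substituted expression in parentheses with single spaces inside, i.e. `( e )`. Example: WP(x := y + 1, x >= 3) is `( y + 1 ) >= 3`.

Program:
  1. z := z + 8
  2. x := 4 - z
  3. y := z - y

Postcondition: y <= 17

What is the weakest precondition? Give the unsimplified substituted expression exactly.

post: y <= 17
stmt 3: y := z - y  -- replace 1 occurrence(s) of y with (z - y)
  => ( z - y ) <= 17
stmt 2: x := 4 - z  -- replace 0 occurrence(s) of x with (4 - z)
  => ( z - y ) <= 17
stmt 1: z := z + 8  -- replace 1 occurrence(s) of z with (z + 8)
  => ( ( z + 8 ) - y ) <= 17

Answer: ( ( z + 8 ) - y ) <= 17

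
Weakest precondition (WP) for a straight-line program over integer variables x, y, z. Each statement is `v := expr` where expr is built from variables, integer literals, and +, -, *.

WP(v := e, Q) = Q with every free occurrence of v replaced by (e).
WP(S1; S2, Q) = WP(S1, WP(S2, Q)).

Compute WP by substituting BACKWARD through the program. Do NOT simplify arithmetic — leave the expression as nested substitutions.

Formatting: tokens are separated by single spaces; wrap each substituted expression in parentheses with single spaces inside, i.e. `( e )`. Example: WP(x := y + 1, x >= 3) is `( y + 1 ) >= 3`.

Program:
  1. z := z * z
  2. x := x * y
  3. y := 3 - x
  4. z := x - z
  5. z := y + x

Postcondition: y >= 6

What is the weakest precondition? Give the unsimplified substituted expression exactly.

post: y >= 6
stmt 5: z := y + x  -- replace 0 occurrence(s) of z with (y + x)
  => y >= 6
stmt 4: z := x - z  -- replace 0 occurrence(s) of z with (x - z)
  => y >= 6
stmt 3: y := 3 - x  -- replace 1 occurrence(s) of y with (3 - x)
  => ( 3 - x ) >= 6
stmt 2: x := x * y  -- replace 1 occurrence(s) of x with (x * y)
  => ( 3 - ( x * y ) ) >= 6
stmt 1: z := z * z  -- replace 0 occurrence(s) of z with (z * z)
  => ( 3 - ( x * y ) ) >= 6

Answer: ( 3 - ( x * y ) ) >= 6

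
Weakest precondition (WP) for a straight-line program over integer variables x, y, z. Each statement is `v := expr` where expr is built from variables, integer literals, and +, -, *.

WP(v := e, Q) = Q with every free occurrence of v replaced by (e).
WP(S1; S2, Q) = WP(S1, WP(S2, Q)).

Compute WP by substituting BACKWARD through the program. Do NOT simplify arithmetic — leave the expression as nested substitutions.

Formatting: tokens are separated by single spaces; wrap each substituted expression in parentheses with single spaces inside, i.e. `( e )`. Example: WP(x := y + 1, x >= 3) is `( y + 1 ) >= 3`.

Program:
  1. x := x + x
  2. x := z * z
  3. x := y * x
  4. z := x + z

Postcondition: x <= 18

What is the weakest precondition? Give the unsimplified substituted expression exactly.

post: x <= 18
stmt 4: z := x + z  -- replace 0 occurrence(s) of z with (x + z)
  => x <= 18
stmt 3: x := y * x  -- replace 1 occurrence(s) of x with (y * x)
  => ( y * x ) <= 18
stmt 2: x := z * z  -- replace 1 occurrence(s) of x with (z * z)
  => ( y * ( z * z ) ) <= 18
stmt 1: x := x + x  -- replace 0 occurrence(s) of x with (x + x)
  => ( y * ( z * z ) ) <= 18

Answer: ( y * ( z * z ) ) <= 18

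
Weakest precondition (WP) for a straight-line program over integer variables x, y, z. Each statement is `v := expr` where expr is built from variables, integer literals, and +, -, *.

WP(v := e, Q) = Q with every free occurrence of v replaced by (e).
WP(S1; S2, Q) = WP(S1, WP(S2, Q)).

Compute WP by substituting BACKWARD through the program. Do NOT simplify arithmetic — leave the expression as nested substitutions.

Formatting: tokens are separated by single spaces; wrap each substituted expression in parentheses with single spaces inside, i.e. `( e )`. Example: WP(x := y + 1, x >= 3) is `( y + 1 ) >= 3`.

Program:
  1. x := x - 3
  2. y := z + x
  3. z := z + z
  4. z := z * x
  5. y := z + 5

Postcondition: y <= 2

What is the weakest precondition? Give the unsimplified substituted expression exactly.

post: y <= 2
stmt 5: y := z + 5  -- replace 1 occurrence(s) of y with (z + 5)
  => ( z + 5 ) <= 2
stmt 4: z := z * x  -- replace 1 occurrence(s) of z with (z * x)
  => ( ( z * x ) + 5 ) <= 2
stmt 3: z := z + z  -- replace 1 occurrence(s) of z with (z + z)
  => ( ( ( z + z ) * x ) + 5 ) <= 2
stmt 2: y := z + x  -- replace 0 occurrence(s) of y with (z + x)
  => ( ( ( z + z ) * x ) + 5 ) <= 2
stmt 1: x := x - 3  -- replace 1 occurrence(s) of x with (x - 3)
  => ( ( ( z + z ) * ( x - 3 ) ) + 5 ) <= 2

Answer: ( ( ( z + z ) * ( x - 3 ) ) + 5 ) <= 2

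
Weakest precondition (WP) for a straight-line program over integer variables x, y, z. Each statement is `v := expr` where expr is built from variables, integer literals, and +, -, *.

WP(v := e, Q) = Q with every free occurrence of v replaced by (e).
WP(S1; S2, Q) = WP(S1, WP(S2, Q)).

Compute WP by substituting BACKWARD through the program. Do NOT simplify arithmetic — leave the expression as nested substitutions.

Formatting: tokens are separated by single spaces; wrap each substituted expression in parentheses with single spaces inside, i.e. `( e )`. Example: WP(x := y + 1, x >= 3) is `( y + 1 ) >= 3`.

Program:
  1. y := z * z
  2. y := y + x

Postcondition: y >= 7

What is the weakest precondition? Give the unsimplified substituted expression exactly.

Answer: ( ( z * z ) + x ) >= 7

Derivation:
post: y >= 7
stmt 2: y := y + x  -- replace 1 occurrence(s) of y with (y + x)
  => ( y + x ) >= 7
stmt 1: y := z * z  -- replace 1 occurrence(s) of y with (z * z)
  => ( ( z * z ) + x ) >= 7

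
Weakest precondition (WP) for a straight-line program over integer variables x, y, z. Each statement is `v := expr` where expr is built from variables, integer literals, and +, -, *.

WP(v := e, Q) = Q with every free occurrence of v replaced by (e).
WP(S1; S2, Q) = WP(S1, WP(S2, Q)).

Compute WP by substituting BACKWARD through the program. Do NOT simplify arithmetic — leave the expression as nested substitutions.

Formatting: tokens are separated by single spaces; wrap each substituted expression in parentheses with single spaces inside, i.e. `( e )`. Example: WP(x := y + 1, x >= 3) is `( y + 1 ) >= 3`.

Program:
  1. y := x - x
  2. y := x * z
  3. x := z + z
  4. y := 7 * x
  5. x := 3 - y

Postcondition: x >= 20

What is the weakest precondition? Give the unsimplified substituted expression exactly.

Answer: ( 3 - ( 7 * ( z + z ) ) ) >= 20

Derivation:
post: x >= 20
stmt 5: x := 3 - y  -- replace 1 occurrence(s) of x with (3 - y)
  => ( 3 - y ) >= 20
stmt 4: y := 7 * x  -- replace 1 occurrence(s) of y with (7 * x)
  => ( 3 - ( 7 * x ) ) >= 20
stmt 3: x := z + z  -- replace 1 occurrence(s) of x with (z + z)
  => ( 3 - ( 7 * ( z + z ) ) ) >= 20
stmt 2: y := x * z  -- replace 0 occurrence(s) of y with (x * z)
  => ( 3 - ( 7 * ( z + z ) ) ) >= 20
stmt 1: y := x - x  -- replace 0 occurrence(s) of y with (x - x)
  => ( 3 - ( 7 * ( z + z ) ) ) >= 20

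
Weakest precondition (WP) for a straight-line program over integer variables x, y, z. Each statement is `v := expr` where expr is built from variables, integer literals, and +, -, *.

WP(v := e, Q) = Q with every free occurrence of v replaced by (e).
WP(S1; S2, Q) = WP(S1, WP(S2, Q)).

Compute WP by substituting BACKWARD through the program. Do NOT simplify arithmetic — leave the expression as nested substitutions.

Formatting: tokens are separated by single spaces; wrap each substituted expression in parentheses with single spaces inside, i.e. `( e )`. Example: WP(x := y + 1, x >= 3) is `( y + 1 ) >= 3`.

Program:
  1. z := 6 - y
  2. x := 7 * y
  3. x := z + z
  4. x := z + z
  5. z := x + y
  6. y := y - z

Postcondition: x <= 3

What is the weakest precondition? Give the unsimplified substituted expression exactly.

Answer: ( ( 6 - y ) + ( 6 - y ) ) <= 3

Derivation:
post: x <= 3
stmt 6: y := y - z  -- replace 0 occurrence(s) of y with (y - z)
  => x <= 3
stmt 5: z := x + y  -- replace 0 occurrence(s) of z with (x + y)
  => x <= 3
stmt 4: x := z + z  -- replace 1 occurrence(s) of x with (z + z)
  => ( z + z ) <= 3
stmt 3: x := z + z  -- replace 0 occurrence(s) of x with (z + z)
  => ( z + z ) <= 3
stmt 2: x := 7 * y  -- replace 0 occurrence(s) of x with (7 * y)
  => ( z + z ) <= 3
stmt 1: z := 6 - y  -- replace 2 occurrence(s) of z with (6 - y)
  => ( ( 6 - y ) + ( 6 - y ) ) <= 3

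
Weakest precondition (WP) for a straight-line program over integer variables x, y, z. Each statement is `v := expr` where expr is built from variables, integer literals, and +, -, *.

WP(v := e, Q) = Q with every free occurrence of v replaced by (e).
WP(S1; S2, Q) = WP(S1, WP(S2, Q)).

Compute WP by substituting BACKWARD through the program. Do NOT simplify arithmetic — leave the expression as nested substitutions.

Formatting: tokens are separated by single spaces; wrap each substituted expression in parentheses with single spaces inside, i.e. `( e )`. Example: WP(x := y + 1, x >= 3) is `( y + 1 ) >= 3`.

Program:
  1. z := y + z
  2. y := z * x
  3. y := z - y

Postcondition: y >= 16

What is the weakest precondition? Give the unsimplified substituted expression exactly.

post: y >= 16
stmt 3: y := z - y  -- replace 1 occurrence(s) of y with (z - y)
  => ( z - y ) >= 16
stmt 2: y := z * x  -- replace 1 occurrence(s) of y with (z * x)
  => ( z - ( z * x ) ) >= 16
stmt 1: z := y + z  -- replace 2 occurrence(s) of z with (y + z)
  => ( ( y + z ) - ( ( y + z ) * x ) ) >= 16

Answer: ( ( y + z ) - ( ( y + z ) * x ) ) >= 16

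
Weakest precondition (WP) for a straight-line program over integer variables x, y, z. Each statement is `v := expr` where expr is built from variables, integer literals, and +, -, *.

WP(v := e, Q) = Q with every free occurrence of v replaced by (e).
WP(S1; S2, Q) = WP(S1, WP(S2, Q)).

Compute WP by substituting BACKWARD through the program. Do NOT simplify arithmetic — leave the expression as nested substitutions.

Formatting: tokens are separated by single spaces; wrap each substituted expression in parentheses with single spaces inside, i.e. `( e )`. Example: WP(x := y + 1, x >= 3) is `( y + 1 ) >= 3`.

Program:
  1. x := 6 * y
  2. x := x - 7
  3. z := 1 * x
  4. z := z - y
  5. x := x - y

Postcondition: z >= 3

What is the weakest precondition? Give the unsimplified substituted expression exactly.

post: z >= 3
stmt 5: x := x - y  -- replace 0 occurrence(s) of x with (x - y)
  => z >= 3
stmt 4: z := z - y  -- replace 1 occurrence(s) of z with (z - y)
  => ( z - y ) >= 3
stmt 3: z := 1 * x  -- replace 1 occurrence(s) of z with (1 * x)
  => ( ( 1 * x ) - y ) >= 3
stmt 2: x := x - 7  -- replace 1 occurrence(s) of x with (x - 7)
  => ( ( 1 * ( x - 7 ) ) - y ) >= 3
stmt 1: x := 6 * y  -- replace 1 occurrence(s) of x with (6 * y)
  => ( ( 1 * ( ( 6 * y ) - 7 ) ) - y ) >= 3

Answer: ( ( 1 * ( ( 6 * y ) - 7 ) ) - y ) >= 3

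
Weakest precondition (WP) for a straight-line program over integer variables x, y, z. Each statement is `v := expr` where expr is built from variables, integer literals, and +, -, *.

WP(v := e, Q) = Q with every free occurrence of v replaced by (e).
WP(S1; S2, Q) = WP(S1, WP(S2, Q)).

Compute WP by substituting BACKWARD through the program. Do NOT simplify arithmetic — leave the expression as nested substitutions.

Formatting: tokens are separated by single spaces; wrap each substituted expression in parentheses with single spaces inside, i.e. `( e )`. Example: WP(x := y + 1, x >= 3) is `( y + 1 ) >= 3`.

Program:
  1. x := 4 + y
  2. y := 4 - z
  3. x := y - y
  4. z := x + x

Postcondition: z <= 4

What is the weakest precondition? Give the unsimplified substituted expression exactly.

Answer: ( ( ( 4 - z ) - ( 4 - z ) ) + ( ( 4 - z ) - ( 4 - z ) ) ) <= 4

Derivation:
post: z <= 4
stmt 4: z := x + x  -- replace 1 occurrence(s) of z with (x + x)
  => ( x + x ) <= 4
stmt 3: x := y - y  -- replace 2 occurrence(s) of x with (y - y)
  => ( ( y - y ) + ( y - y ) ) <= 4
stmt 2: y := 4 - z  -- replace 4 occurrence(s) of y with (4 - z)
  => ( ( ( 4 - z ) - ( 4 - z ) ) + ( ( 4 - z ) - ( 4 - z ) ) ) <= 4
stmt 1: x := 4 + y  -- replace 0 occurrence(s) of x with (4 + y)
  => ( ( ( 4 - z ) - ( 4 - z ) ) + ( ( 4 - z ) - ( 4 - z ) ) ) <= 4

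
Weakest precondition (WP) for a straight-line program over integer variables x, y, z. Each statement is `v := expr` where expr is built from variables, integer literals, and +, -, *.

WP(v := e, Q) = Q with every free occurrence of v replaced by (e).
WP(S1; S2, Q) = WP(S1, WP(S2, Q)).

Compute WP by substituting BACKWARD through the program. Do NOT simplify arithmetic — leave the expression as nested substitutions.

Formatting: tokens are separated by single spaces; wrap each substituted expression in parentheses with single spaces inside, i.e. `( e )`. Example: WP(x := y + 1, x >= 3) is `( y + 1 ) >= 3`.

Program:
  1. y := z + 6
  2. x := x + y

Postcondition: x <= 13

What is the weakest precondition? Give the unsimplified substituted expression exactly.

Answer: ( x + ( z + 6 ) ) <= 13

Derivation:
post: x <= 13
stmt 2: x := x + y  -- replace 1 occurrence(s) of x with (x + y)
  => ( x + y ) <= 13
stmt 1: y := z + 6  -- replace 1 occurrence(s) of y with (z + 6)
  => ( x + ( z + 6 ) ) <= 13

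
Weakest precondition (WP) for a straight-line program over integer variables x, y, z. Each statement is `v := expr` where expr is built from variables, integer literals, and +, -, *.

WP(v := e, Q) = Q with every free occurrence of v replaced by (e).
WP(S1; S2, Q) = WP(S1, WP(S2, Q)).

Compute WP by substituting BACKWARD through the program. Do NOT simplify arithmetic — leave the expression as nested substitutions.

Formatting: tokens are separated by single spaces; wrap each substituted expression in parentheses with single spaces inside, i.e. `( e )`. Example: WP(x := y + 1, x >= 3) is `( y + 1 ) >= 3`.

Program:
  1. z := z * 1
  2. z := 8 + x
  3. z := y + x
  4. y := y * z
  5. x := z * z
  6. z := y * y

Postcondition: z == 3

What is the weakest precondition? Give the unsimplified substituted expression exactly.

Answer: ( ( y * ( y + x ) ) * ( y * ( y + x ) ) ) == 3

Derivation:
post: z == 3
stmt 6: z := y * y  -- replace 1 occurrence(s) of z with (y * y)
  => ( y * y ) == 3
stmt 5: x := z * z  -- replace 0 occurrence(s) of x with (z * z)
  => ( y * y ) == 3
stmt 4: y := y * z  -- replace 2 occurrence(s) of y with (y * z)
  => ( ( y * z ) * ( y * z ) ) == 3
stmt 3: z := y + x  -- replace 2 occurrence(s) of z with (y + x)
  => ( ( y * ( y + x ) ) * ( y * ( y + x ) ) ) == 3
stmt 2: z := 8 + x  -- replace 0 occurrence(s) of z with (8 + x)
  => ( ( y * ( y + x ) ) * ( y * ( y + x ) ) ) == 3
stmt 1: z := z * 1  -- replace 0 occurrence(s) of z with (z * 1)
  => ( ( y * ( y + x ) ) * ( y * ( y + x ) ) ) == 3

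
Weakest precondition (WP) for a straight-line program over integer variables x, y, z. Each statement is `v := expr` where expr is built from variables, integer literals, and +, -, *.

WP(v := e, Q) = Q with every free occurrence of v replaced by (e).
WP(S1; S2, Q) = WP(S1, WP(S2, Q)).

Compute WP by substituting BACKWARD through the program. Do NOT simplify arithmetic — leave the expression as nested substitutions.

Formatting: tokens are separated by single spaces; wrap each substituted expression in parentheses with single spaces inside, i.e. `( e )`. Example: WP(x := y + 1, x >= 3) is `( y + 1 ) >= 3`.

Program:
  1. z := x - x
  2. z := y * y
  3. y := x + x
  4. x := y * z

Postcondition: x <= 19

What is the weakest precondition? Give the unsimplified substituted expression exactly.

post: x <= 19
stmt 4: x := y * z  -- replace 1 occurrence(s) of x with (y * z)
  => ( y * z ) <= 19
stmt 3: y := x + x  -- replace 1 occurrence(s) of y with (x + x)
  => ( ( x + x ) * z ) <= 19
stmt 2: z := y * y  -- replace 1 occurrence(s) of z with (y * y)
  => ( ( x + x ) * ( y * y ) ) <= 19
stmt 1: z := x - x  -- replace 0 occurrence(s) of z with (x - x)
  => ( ( x + x ) * ( y * y ) ) <= 19

Answer: ( ( x + x ) * ( y * y ) ) <= 19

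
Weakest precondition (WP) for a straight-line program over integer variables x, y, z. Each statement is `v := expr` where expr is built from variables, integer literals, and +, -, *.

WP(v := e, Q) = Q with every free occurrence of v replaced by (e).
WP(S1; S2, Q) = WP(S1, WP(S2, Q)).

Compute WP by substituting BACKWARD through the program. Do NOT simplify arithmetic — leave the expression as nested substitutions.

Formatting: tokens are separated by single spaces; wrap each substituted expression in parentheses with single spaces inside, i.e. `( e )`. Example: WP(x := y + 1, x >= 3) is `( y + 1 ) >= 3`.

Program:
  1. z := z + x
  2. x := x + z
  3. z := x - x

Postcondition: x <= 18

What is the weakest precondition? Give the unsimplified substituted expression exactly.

post: x <= 18
stmt 3: z := x - x  -- replace 0 occurrence(s) of z with (x - x)
  => x <= 18
stmt 2: x := x + z  -- replace 1 occurrence(s) of x with (x + z)
  => ( x + z ) <= 18
stmt 1: z := z + x  -- replace 1 occurrence(s) of z with (z + x)
  => ( x + ( z + x ) ) <= 18

Answer: ( x + ( z + x ) ) <= 18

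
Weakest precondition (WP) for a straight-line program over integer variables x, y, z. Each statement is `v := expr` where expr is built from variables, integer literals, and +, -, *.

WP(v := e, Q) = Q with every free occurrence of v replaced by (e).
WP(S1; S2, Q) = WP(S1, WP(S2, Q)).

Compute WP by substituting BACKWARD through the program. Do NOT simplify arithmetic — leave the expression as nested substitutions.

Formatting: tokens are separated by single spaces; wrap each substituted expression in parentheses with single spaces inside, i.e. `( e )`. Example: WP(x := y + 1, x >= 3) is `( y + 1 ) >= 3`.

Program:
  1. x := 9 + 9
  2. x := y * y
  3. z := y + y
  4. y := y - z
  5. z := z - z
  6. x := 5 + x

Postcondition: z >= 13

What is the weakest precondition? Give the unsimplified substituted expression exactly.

post: z >= 13
stmt 6: x := 5 + x  -- replace 0 occurrence(s) of x with (5 + x)
  => z >= 13
stmt 5: z := z - z  -- replace 1 occurrence(s) of z with (z - z)
  => ( z - z ) >= 13
stmt 4: y := y - z  -- replace 0 occurrence(s) of y with (y - z)
  => ( z - z ) >= 13
stmt 3: z := y + y  -- replace 2 occurrence(s) of z with (y + y)
  => ( ( y + y ) - ( y + y ) ) >= 13
stmt 2: x := y * y  -- replace 0 occurrence(s) of x with (y * y)
  => ( ( y + y ) - ( y + y ) ) >= 13
stmt 1: x := 9 + 9  -- replace 0 occurrence(s) of x with (9 + 9)
  => ( ( y + y ) - ( y + y ) ) >= 13

Answer: ( ( y + y ) - ( y + y ) ) >= 13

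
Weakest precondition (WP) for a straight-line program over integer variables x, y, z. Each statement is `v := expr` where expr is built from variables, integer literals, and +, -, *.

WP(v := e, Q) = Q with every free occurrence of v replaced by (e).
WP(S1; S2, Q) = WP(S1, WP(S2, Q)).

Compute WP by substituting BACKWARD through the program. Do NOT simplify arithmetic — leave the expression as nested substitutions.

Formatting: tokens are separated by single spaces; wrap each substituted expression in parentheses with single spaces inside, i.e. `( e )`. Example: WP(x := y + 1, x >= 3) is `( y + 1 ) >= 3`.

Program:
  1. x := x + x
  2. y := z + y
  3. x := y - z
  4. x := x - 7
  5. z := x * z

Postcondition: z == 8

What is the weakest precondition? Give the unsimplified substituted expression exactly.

Answer: ( ( ( ( z + y ) - z ) - 7 ) * z ) == 8

Derivation:
post: z == 8
stmt 5: z := x * z  -- replace 1 occurrence(s) of z with (x * z)
  => ( x * z ) == 8
stmt 4: x := x - 7  -- replace 1 occurrence(s) of x with (x - 7)
  => ( ( x - 7 ) * z ) == 8
stmt 3: x := y - z  -- replace 1 occurrence(s) of x with (y - z)
  => ( ( ( y - z ) - 7 ) * z ) == 8
stmt 2: y := z + y  -- replace 1 occurrence(s) of y with (z + y)
  => ( ( ( ( z + y ) - z ) - 7 ) * z ) == 8
stmt 1: x := x + x  -- replace 0 occurrence(s) of x with (x + x)
  => ( ( ( ( z + y ) - z ) - 7 ) * z ) == 8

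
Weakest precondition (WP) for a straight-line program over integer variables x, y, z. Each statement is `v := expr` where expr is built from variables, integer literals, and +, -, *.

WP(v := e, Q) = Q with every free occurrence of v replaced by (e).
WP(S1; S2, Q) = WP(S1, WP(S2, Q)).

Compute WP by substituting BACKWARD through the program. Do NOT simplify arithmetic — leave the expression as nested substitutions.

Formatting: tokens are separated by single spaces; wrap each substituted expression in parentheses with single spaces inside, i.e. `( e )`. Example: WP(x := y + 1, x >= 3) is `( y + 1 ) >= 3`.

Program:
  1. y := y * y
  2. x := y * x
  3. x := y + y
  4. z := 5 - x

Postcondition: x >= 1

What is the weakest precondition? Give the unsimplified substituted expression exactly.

Answer: ( ( y * y ) + ( y * y ) ) >= 1

Derivation:
post: x >= 1
stmt 4: z := 5 - x  -- replace 0 occurrence(s) of z with (5 - x)
  => x >= 1
stmt 3: x := y + y  -- replace 1 occurrence(s) of x with (y + y)
  => ( y + y ) >= 1
stmt 2: x := y * x  -- replace 0 occurrence(s) of x with (y * x)
  => ( y + y ) >= 1
stmt 1: y := y * y  -- replace 2 occurrence(s) of y with (y * y)
  => ( ( y * y ) + ( y * y ) ) >= 1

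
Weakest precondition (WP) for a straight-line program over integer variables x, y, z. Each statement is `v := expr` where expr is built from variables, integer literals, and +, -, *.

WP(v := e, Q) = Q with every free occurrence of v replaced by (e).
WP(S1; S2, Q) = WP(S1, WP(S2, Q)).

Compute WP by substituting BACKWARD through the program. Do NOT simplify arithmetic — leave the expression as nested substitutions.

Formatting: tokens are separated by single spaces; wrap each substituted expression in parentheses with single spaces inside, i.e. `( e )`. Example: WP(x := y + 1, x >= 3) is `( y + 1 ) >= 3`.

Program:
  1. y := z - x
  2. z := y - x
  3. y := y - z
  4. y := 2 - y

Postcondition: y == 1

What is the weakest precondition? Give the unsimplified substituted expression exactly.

post: y == 1
stmt 4: y := 2 - y  -- replace 1 occurrence(s) of y with (2 - y)
  => ( 2 - y ) == 1
stmt 3: y := y - z  -- replace 1 occurrence(s) of y with (y - z)
  => ( 2 - ( y - z ) ) == 1
stmt 2: z := y - x  -- replace 1 occurrence(s) of z with (y - x)
  => ( 2 - ( y - ( y - x ) ) ) == 1
stmt 1: y := z - x  -- replace 2 occurrence(s) of y with (z - x)
  => ( 2 - ( ( z - x ) - ( ( z - x ) - x ) ) ) == 1

Answer: ( 2 - ( ( z - x ) - ( ( z - x ) - x ) ) ) == 1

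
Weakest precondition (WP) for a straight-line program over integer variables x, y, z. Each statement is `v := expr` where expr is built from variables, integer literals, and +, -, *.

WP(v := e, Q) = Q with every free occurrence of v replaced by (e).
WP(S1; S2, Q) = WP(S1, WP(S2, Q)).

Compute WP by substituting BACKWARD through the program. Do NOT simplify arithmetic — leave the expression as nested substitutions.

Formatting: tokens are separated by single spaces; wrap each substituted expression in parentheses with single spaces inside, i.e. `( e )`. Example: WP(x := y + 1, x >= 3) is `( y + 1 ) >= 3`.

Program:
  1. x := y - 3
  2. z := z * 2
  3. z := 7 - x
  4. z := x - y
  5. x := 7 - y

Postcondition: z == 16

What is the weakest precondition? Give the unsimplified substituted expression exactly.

post: z == 16
stmt 5: x := 7 - y  -- replace 0 occurrence(s) of x with (7 - y)
  => z == 16
stmt 4: z := x - y  -- replace 1 occurrence(s) of z with (x - y)
  => ( x - y ) == 16
stmt 3: z := 7 - x  -- replace 0 occurrence(s) of z with (7 - x)
  => ( x - y ) == 16
stmt 2: z := z * 2  -- replace 0 occurrence(s) of z with (z * 2)
  => ( x - y ) == 16
stmt 1: x := y - 3  -- replace 1 occurrence(s) of x with (y - 3)
  => ( ( y - 3 ) - y ) == 16

Answer: ( ( y - 3 ) - y ) == 16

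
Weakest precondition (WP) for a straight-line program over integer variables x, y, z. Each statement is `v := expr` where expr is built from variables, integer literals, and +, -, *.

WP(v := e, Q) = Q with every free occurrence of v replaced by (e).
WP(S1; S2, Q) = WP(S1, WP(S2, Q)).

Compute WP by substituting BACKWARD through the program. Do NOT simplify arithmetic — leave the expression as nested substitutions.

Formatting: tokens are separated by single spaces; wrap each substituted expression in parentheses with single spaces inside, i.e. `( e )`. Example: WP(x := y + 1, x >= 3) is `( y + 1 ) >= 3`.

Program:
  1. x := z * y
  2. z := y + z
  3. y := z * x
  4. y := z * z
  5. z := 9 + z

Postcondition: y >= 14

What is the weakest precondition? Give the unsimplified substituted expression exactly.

Answer: ( ( y + z ) * ( y + z ) ) >= 14

Derivation:
post: y >= 14
stmt 5: z := 9 + z  -- replace 0 occurrence(s) of z with (9 + z)
  => y >= 14
stmt 4: y := z * z  -- replace 1 occurrence(s) of y with (z * z)
  => ( z * z ) >= 14
stmt 3: y := z * x  -- replace 0 occurrence(s) of y with (z * x)
  => ( z * z ) >= 14
stmt 2: z := y + z  -- replace 2 occurrence(s) of z with (y + z)
  => ( ( y + z ) * ( y + z ) ) >= 14
stmt 1: x := z * y  -- replace 0 occurrence(s) of x with (z * y)
  => ( ( y + z ) * ( y + z ) ) >= 14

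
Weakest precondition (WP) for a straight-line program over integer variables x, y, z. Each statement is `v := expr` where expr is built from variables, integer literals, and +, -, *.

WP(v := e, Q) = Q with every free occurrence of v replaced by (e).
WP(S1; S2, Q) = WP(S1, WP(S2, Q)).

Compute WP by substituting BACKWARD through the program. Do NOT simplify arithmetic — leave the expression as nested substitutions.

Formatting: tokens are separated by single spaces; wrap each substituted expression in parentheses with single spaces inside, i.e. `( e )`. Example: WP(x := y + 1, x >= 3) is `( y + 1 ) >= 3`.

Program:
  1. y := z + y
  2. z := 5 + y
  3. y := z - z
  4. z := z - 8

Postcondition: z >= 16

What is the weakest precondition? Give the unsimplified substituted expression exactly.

Answer: ( ( 5 + ( z + y ) ) - 8 ) >= 16

Derivation:
post: z >= 16
stmt 4: z := z - 8  -- replace 1 occurrence(s) of z with (z - 8)
  => ( z - 8 ) >= 16
stmt 3: y := z - z  -- replace 0 occurrence(s) of y with (z - z)
  => ( z - 8 ) >= 16
stmt 2: z := 5 + y  -- replace 1 occurrence(s) of z with (5 + y)
  => ( ( 5 + y ) - 8 ) >= 16
stmt 1: y := z + y  -- replace 1 occurrence(s) of y with (z + y)
  => ( ( 5 + ( z + y ) ) - 8 ) >= 16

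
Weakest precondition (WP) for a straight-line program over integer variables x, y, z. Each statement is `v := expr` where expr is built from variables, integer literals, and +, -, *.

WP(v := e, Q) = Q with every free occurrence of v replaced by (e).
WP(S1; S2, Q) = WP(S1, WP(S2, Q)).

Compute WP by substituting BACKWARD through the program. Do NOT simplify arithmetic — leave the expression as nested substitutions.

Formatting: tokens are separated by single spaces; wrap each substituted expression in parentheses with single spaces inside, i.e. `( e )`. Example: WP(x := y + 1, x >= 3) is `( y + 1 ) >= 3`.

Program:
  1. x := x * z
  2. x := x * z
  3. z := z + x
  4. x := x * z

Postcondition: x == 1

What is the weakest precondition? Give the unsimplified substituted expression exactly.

Answer: ( ( ( x * z ) * z ) * ( z + ( ( x * z ) * z ) ) ) == 1

Derivation:
post: x == 1
stmt 4: x := x * z  -- replace 1 occurrence(s) of x with (x * z)
  => ( x * z ) == 1
stmt 3: z := z + x  -- replace 1 occurrence(s) of z with (z + x)
  => ( x * ( z + x ) ) == 1
stmt 2: x := x * z  -- replace 2 occurrence(s) of x with (x * z)
  => ( ( x * z ) * ( z + ( x * z ) ) ) == 1
stmt 1: x := x * z  -- replace 2 occurrence(s) of x with (x * z)
  => ( ( ( x * z ) * z ) * ( z + ( ( x * z ) * z ) ) ) == 1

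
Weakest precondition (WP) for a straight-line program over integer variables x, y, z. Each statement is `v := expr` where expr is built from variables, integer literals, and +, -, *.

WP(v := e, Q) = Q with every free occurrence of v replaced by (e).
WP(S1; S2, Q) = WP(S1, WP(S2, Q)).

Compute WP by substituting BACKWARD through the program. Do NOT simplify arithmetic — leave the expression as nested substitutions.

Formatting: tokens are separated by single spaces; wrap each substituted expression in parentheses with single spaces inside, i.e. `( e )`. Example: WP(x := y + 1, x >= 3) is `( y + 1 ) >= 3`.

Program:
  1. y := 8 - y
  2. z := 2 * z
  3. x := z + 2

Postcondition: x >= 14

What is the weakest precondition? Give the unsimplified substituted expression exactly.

post: x >= 14
stmt 3: x := z + 2  -- replace 1 occurrence(s) of x with (z + 2)
  => ( z + 2 ) >= 14
stmt 2: z := 2 * z  -- replace 1 occurrence(s) of z with (2 * z)
  => ( ( 2 * z ) + 2 ) >= 14
stmt 1: y := 8 - y  -- replace 0 occurrence(s) of y with (8 - y)
  => ( ( 2 * z ) + 2 ) >= 14

Answer: ( ( 2 * z ) + 2 ) >= 14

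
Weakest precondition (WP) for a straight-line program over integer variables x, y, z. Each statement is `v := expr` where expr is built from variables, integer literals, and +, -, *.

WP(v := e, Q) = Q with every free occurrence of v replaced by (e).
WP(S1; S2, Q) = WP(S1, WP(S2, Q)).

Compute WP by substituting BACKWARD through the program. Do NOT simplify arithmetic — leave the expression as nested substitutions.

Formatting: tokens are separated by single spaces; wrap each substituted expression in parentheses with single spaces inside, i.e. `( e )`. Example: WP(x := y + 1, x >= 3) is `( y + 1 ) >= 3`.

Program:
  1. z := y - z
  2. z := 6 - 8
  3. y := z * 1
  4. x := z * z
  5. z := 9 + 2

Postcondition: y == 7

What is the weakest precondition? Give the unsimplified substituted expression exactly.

Answer: ( ( 6 - 8 ) * 1 ) == 7

Derivation:
post: y == 7
stmt 5: z := 9 + 2  -- replace 0 occurrence(s) of z with (9 + 2)
  => y == 7
stmt 4: x := z * z  -- replace 0 occurrence(s) of x with (z * z)
  => y == 7
stmt 3: y := z * 1  -- replace 1 occurrence(s) of y with (z * 1)
  => ( z * 1 ) == 7
stmt 2: z := 6 - 8  -- replace 1 occurrence(s) of z with (6 - 8)
  => ( ( 6 - 8 ) * 1 ) == 7
stmt 1: z := y - z  -- replace 0 occurrence(s) of z with (y - z)
  => ( ( 6 - 8 ) * 1 ) == 7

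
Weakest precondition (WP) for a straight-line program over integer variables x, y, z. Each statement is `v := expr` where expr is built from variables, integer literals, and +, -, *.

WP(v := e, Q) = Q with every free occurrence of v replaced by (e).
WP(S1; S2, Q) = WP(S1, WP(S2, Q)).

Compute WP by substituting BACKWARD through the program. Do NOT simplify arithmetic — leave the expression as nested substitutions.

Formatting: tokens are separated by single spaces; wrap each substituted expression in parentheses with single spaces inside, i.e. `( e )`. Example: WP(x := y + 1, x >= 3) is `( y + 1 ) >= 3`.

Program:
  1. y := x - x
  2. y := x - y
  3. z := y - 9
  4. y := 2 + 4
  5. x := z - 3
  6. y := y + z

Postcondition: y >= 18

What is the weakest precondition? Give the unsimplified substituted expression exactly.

Answer: ( ( 2 + 4 ) + ( ( x - ( x - x ) ) - 9 ) ) >= 18

Derivation:
post: y >= 18
stmt 6: y := y + z  -- replace 1 occurrence(s) of y with (y + z)
  => ( y + z ) >= 18
stmt 5: x := z - 3  -- replace 0 occurrence(s) of x with (z - 3)
  => ( y + z ) >= 18
stmt 4: y := 2 + 4  -- replace 1 occurrence(s) of y with (2 + 4)
  => ( ( 2 + 4 ) + z ) >= 18
stmt 3: z := y - 9  -- replace 1 occurrence(s) of z with (y - 9)
  => ( ( 2 + 4 ) + ( y - 9 ) ) >= 18
stmt 2: y := x - y  -- replace 1 occurrence(s) of y with (x - y)
  => ( ( 2 + 4 ) + ( ( x - y ) - 9 ) ) >= 18
stmt 1: y := x - x  -- replace 1 occurrence(s) of y with (x - x)
  => ( ( 2 + 4 ) + ( ( x - ( x - x ) ) - 9 ) ) >= 18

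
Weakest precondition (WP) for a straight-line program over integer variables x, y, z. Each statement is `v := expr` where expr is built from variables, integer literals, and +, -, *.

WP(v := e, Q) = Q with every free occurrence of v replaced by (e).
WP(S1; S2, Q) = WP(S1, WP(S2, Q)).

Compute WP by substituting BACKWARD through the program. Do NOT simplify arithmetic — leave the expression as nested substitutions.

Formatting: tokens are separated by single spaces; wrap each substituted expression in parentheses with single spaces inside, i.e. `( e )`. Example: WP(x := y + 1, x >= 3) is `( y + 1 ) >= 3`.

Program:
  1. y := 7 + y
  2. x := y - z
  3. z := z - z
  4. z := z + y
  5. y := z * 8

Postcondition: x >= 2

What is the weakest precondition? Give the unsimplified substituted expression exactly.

post: x >= 2
stmt 5: y := z * 8  -- replace 0 occurrence(s) of y with (z * 8)
  => x >= 2
stmt 4: z := z + y  -- replace 0 occurrence(s) of z with (z + y)
  => x >= 2
stmt 3: z := z - z  -- replace 0 occurrence(s) of z with (z - z)
  => x >= 2
stmt 2: x := y - z  -- replace 1 occurrence(s) of x with (y - z)
  => ( y - z ) >= 2
stmt 1: y := 7 + y  -- replace 1 occurrence(s) of y with (7 + y)
  => ( ( 7 + y ) - z ) >= 2

Answer: ( ( 7 + y ) - z ) >= 2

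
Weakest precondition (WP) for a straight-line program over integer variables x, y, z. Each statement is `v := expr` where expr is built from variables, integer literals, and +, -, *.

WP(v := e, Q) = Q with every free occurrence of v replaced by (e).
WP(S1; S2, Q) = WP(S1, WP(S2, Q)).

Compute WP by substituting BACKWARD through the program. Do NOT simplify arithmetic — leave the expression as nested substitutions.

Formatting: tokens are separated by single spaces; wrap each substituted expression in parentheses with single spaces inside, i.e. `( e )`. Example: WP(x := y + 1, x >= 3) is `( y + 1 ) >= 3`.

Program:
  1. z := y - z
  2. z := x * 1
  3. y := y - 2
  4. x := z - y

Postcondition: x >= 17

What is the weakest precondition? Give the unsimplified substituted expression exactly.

Answer: ( ( x * 1 ) - ( y - 2 ) ) >= 17

Derivation:
post: x >= 17
stmt 4: x := z - y  -- replace 1 occurrence(s) of x with (z - y)
  => ( z - y ) >= 17
stmt 3: y := y - 2  -- replace 1 occurrence(s) of y with (y - 2)
  => ( z - ( y - 2 ) ) >= 17
stmt 2: z := x * 1  -- replace 1 occurrence(s) of z with (x * 1)
  => ( ( x * 1 ) - ( y - 2 ) ) >= 17
stmt 1: z := y - z  -- replace 0 occurrence(s) of z with (y - z)
  => ( ( x * 1 ) - ( y - 2 ) ) >= 17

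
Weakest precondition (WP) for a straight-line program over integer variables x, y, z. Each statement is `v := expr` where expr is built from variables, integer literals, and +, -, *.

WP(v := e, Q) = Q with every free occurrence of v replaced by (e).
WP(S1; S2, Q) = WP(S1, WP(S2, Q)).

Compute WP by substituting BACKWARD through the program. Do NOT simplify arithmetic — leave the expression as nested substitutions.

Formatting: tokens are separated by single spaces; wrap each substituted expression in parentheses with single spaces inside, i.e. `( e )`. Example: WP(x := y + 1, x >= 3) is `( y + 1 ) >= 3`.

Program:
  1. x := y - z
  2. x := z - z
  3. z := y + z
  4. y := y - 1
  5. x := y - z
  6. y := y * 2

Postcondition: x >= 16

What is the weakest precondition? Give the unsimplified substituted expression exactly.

post: x >= 16
stmt 6: y := y * 2  -- replace 0 occurrence(s) of y with (y * 2)
  => x >= 16
stmt 5: x := y - z  -- replace 1 occurrence(s) of x with (y - z)
  => ( y - z ) >= 16
stmt 4: y := y - 1  -- replace 1 occurrence(s) of y with (y - 1)
  => ( ( y - 1 ) - z ) >= 16
stmt 3: z := y + z  -- replace 1 occurrence(s) of z with (y + z)
  => ( ( y - 1 ) - ( y + z ) ) >= 16
stmt 2: x := z - z  -- replace 0 occurrence(s) of x with (z - z)
  => ( ( y - 1 ) - ( y + z ) ) >= 16
stmt 1: x := y - z  -- replace 0 occurrence(s) of x with (y - z)
  => ( ( y - 1 ) - ( y + z ) ) >= 16

Answer: ( ( y - 1 ) - ( y + z ) ) >= 16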